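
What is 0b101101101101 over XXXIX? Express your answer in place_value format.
Convert 0b101101101101 (binary) → 2048 + 512 + 256 + 64 + 32 + 8 + 4 + 1 = 2925 (decimal)
Convert XXXIX (Roman numeral) → 10 + 10 + 10 + 9 = 39 (decimal)
Compute 2925 ÷ 39 = 75
Convert 75 (decimal) → 75 = 7×10 + 5 → 7 tens, 5 ones (place-value notation)
7 tens, 5 ones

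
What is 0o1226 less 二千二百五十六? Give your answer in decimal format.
Convert 0o1226 (octal) → 1×512 + 2×64 + 2×8 + 6 = 662 (decimal)
Convert 二千二百五十六 (Chinese numeral) → 2×1000 + 2×100 + 5×10 + 6 = 2256 (decimal)
Compute 662 - 2256 = -1594
-1594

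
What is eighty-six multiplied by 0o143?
Convert eighty-six (English words) → 86 (decimal)
Convert 0o143 (octal) → 1×64 + 4×8 + 3 = 99 (decimal)
Compute 86 × 99 = 8514
8514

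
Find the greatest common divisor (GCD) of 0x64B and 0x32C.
Convert 0x64B (hexadecimal) → 6×256 + 4×16 + 11 = 1611 (decimal)
Convert 0x32C (hexadecimal) → 3×256 + 2×16 + 12 = 812 (decimal)
Compute gcd(1611, 812) = 1
1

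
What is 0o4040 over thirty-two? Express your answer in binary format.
Convert 0o4040 (octal) → 4×512 + 4×8 = 2080 (decimal)
Convert thirty-two (English words) → 32 (decimal)
Compute 2080 ÷ 32 = 65
Convert 65 (decimal) → 65 = 64 + 1 → 0b1000001 (binary)
0b1000001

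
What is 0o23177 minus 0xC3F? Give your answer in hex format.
Convert 0o23177 (octal) → 2×4096 + 3×512 + 1×64 + 7×8 + 7 = 9855 (decimal)
Convert 0xC3F (hexadecimal) → 12×256 + 3×16 + 15 = 3135 (decimal)
Compute 9855 - 3135 = 6720
Convert 6720 (decimal) → 6720 = 1×4096 + 10×256 + 4×16 → 0x1A40 (hexadecimal)
0x1A40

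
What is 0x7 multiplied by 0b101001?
Convert 0x7 (hexadecimal) → 7 (decimal)
Convert 0b101001 (binary) → 32 + 8 + 1 = 41 (decimal)
Compute 7 × 41 = 287
287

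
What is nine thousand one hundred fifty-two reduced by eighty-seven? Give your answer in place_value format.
Convert nine thousand one hundred fifty-two (English words) → 9×1000 + 1×100 + 52 = 9152 (decimal)
Convert eighty-seven (English words) → 87 (decimal)
Compute 9152 - 87 = 9065
Convert 9065 (decimal) → 9065 = 9×1000 + 6×10 + 5 → 9 thousands, 6 tens, 5 ones (place-value notation)
9 thousands, 6 tens, 5 ones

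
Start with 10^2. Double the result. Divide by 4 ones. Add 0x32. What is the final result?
Convert 10^2 (power) → 100 (decimal)
Start: 100
100 × 2 = 200
Convert 4 ones (place-value notation) → 4 (decimal)
200 ÷ 4 = 50
Convert 0x32 (hexadecimal) → 3×16 + 2 = 50 (decimal)
50 + 50 = 100
100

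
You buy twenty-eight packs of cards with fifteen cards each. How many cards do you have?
Convert fifteen (English words) → 15 (decimal)
Convert twenty-eight (English words) → 28 (decimal)
Compute 15 × 28 = 420
420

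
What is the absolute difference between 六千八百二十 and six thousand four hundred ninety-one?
Convert 六千八百二十 (Chinese numeral) → 6×1000 + 8×100 + 2×10 = 6820 (decimal)
Convert six thousand four hundred ninety-one (English words) → 6×1000 + 4×100 + 91 = 6491 (decimal)
Compute |6820 - 6491| = 329
329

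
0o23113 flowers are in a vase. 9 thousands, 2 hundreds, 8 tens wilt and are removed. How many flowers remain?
Convert 0o23113 (octal) → 2×4096 + 3×512 + 1×64 + 1×8 + 3 = 9803 (decimal)
Convert 9 thousands, 2 hundreds, 8 tens (place-value notation) → 9×1000 + 2×100 + 8×10 = 9280 (decimal)
Compute 9803 - 9280 = 523
523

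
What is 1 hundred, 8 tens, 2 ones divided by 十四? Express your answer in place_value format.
Convert 1 hundred, 8 tens, 2 ones (place-value notation) → 1×100 + 8×10 + 2 = 182 (decimal)
Convert 十四 (Chinese numeral) → 1×10 + 4 = 14 (decimal)
Compute 182 ÷ 14 = 13
Convert 13 (decimal) → 13 = 1×10 + 3 → 1 ten, 3 ones (place-value notation)
1 ten, 3 ones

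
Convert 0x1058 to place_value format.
Convert 0x1058 (hexadecimal) → 1×4096 + 5×16 + 8 = 4184 (decimal)
Convert 4184 (decimal) → 4184 = 4×1000 + 1×100 + 8×10 + 4 → 4 thousands, 1 hundred, 8 tens, 4 ones (place-value notation)
4 thousands, 1 hundred, 8 tens, 4 ones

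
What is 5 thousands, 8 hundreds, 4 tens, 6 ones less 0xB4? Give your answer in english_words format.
Convert 5 thousands, 8 hundreds, 4 tens, 6 ones (place-value notation) → 5×1000 + 8×100 + 4×10 + 6 = 5846 (decimal)
Convert 0xB4 (hexadecimal) → 11×16 + 4 = 180 (decimal)
Compute 5846 - 180 = 5666
Convert 5666 (decimal) → 5666 = 5×1000 + 6×100 + 66 → five thousand six hundred sixty-six (English words)
five thousand six hundred sixty-six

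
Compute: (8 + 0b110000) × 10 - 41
Convert 0b110000 (binary) → 32 + 16 = 48 (decimal)
Expression in decimal: (8 + 48) × 10 - 41
Parentheses first: 8 + 48 = 56
Multiply: 56 × 10 = 560
Subtract: 560 - 41 = 519
519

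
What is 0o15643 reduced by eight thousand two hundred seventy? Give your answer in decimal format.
Convert 0o15643 (octal) → 1×4096 + 5×512 + 6×64 + 4×8 + 3 = 7075 (decimal)
Convert eight thousand two hundred seventy (English words) → 8×1000 + 2×100 + 70 = 8270 (decimal)
Compute 7075 - 8270 = -1195
-1195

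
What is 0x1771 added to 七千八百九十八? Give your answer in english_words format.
Convert 0x1771 (hexadecimal) → 1×4096 + 7×256 + 7×16 + 1 = 6001 (decimal)
Convert 七千八百九十八 (Chinese numeral) → 7×1000 + 8×100 + 9×10 + 8 = 7898 (decimal)
Compute 6001 + 7898 = 13899
Convert 13899 (decimal) → 13899 = 13×1000 + 8×100 + 99 → thirteen thousand eight hundred ninety-nine (English words)
thirteen thousand eight hundred ninety-nine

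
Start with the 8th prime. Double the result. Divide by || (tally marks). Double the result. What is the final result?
Convert the 8th prime (prime index) → 19 (decimal)
Start: 19
19 × 2 = 38
Convert || (tally marks) → 2 (decimal)
38 ÷ 2 = 19
19 × 2 = 38
38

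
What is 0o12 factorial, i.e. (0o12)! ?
Convert 0o12 (octal) → 1×8 + 2 = 10 (decimal)
Compute 10! = 3628800
3628800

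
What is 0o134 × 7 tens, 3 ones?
Convert 0o134 (octal) → 1×64 + 3×8 + 4 = 92 (decimal)
Convert 7 tens, 3 ones (place-value notation) → 7×10 + 3 = 73 (decimal)
Compute 92 × 73 = 6716
6716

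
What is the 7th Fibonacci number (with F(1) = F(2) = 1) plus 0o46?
The 7th Fibonacci number (with F(1) = F(2) = 1): 1, 1, 2, 3, 5, 8, 13 → 13
Convert 0o46 (octal) → 4×8 + 6 = 38 (decimal)
Compute 13 + 38 = 51
51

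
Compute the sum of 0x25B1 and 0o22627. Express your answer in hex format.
Convert 0x25B1 (hexadecimal) → 2×4096 + 5×256 + 11×16 + 1 = 9649 (decimal)
Convert 0o22627 (octal) → 2×4096 + 2×512 + 6×64 + 2×8 + 7 = 9623 (decimal)
Compute 9649 + 9623 = 19272
Convert 19272 (decimal) → 19272 = 4×4096 + 11×256 + 4×16 + 8 → 0x4B48 (hexadecimal)
0x4B48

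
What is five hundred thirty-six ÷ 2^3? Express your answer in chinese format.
Convert five hundred thirty-six (English words) → 5×100 + 36 = 536 (decimal)
Convert 2^3 (power) → 8 (decimal)
Compute 536 ÷ 8 = 67
Convert 67 (decimal) → 67 = 6×10 + 7 → 六十七 (Chinese numeral)
六十七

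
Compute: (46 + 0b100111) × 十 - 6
Convert 0b100111 (binary) → 32 + 4 + 2 + 1 = 39 (decimal)
Convert 十 (Chinese numeral) → 1×10 = 10 (decimal)
Expression in decimal: (46 + 39) × 10 - 6
Parentheses first: 46 + 39 = 85
Multiply: 85 × 10 = 850
Subtract: 850 - 6 = 844
844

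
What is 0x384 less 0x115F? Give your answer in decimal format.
Convert 0x384 (hexadecimal) → 3×256 + 8×16 + 4 = 900 (decimal)
Convert 0x115F (hexadecimal) → 1×4096 + 1×256 + 5×16 + 15 = 4447 (decimal)
Compute 900 - 4447 = -3547
-3547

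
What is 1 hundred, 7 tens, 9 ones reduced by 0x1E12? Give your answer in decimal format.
Convert 1 hundred, 7 tens, 9 ones (place-value notation) → 1×100 + 7×10 + 9 = 179 (decimal)
Convert 0x1E12 (hexadecimal) → 1×4096 + 14×256 + 1×16 + 2 = 7698 (decimal)
Compute 179 - 7698 = -7519
-7519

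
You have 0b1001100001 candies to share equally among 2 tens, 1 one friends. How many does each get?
Convert 0b1001100001 (binary) → 512 + 64 + 32 + 1 = 609 (decimal)
Convert 2 tens, 1 one (place-value notation) → 2×10 + 1 = 21 (decimal)
Compute 609 ÷ 21 = 29
29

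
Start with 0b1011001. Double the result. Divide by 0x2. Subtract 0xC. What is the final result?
Convert 0b1011001 (binary) → 64 + 16 + 8 + 1 = 89 (decimal)
Start: 89
89 × 2 = 178
Convert 0x2 (hexadecimal) → 2 (decimal)
178 ÷ 2 = 89
Convert 0xC (hexadecimal) → 12 (decimal)
89 - 12 = 77
77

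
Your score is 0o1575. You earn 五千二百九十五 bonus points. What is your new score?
Convert 0o1575 (octal) → 1×512 + 5×64 + 7×8 + 5 = 893 (decimal)
Convert 五千二百九十五 (Chinese numeral) → 5×1000 + 2×100 + 9×10 + 5 = 5295 (decimal)
Compute 893 + 5295 = 6188
6188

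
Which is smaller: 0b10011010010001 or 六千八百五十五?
Convert 0b10011010010001 (binary) → 8192 + 1024 + 512 + 128 + 16 + 1 = 9873 (decimal)
Convert 六千八百五十五 (Chinese numeral) → 6×1000 + 8×100 + 5×10 + 5 = 6855 (decimal)
Compare 9873 vs 6855: smaller = 6855
6855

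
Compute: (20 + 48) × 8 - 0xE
Convert 0xE (hexadecimal) → 14 (decimal)
Expression in decimal: (20 + 48) × 8 - 14
Parentheses first: 20 + 48 = 68
Multiply: 68 × 8 = 544
Subtract: 544 - 14 = 530
530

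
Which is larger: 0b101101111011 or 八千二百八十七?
Convert 0b101101111011 (binary) → 2048 + 512 + 256 + 64 + 32 + 16 + 8 + 2 + 1 = 2939 (decimal)
Convert 八千二百八十七 (Chinese numeral) → 8×1000 + 2×100 + 8×10 + 7 = 8287 (decimal)
Compare 2939 vs 8287: larger = 8287
8287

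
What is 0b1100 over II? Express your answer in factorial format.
Convert 0b1100 (binary) → 8 + 4 = 12 (decimal)
Convert II (Roman numeral) → 1 + 1 = 2 (decimal)
Compute 12 ÷ 2 = 6
Convert 6 (decimal) → 3! (factorial)
3!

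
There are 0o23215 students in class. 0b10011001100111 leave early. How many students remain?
Convert 0o23215 (octal) → 2×4096 + 3×512 + 2×64 + 1×8 + 5 = 9869 (decimal)
Convert 0b10011001100111 (binary) → 8192 + 1024 + 512 + 64 + 32 + 4 + 2 + 1 = 9831 (decimal)
Compute 9869 - 9831 = 38
38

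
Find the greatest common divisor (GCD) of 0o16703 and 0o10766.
Convert 0o16703 (octal) → 1×4096 + 6×512 + 7×64 + 3 = 7619 (decimal)
Convert 0o10766 (octal) → 1×4096 + 7×64 + 6×8 + 6 = 4598 (decimal)
Compute gcd(7619, 4598) = 19
19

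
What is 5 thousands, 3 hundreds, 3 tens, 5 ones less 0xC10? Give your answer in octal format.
Convert 5 thousands, 3 hundreds, 3 tens, 5 ones (place-value notation) → 5×1000 + 3×100 + 3×10 + 5 = 5335 (decimal)
Convert 0xC10 (hexadecimal) → 12×256 + 1×16 = 3088 (decimal)
Compute 5335 - 3088 = 2247
Convert 2247 (decimal) → 2247 = 4×512 + 3×64 + 7 → 0o4307 (octal)
0o4307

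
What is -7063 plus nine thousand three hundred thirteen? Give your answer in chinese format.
Convert nine thousand three hundred thirteen (English words) → 9×1000 + 3×100 + 13 = 9313 (decimal)
Compute -7063 + 9313 = 2250
Convert 2250 (decimal) → 2250 = 2×1000 + 2×100 + 5×10 → 二千二百五十 (Chinese numeral)
二千二百五十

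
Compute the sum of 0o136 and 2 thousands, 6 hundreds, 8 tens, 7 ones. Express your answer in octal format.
Convert 0o136 (octal) → 1×64 + 3×8 + 6 = 94 (decimal)
Convert 2 thousands, 6 hundreds, 8 tens, 7 ones (place-value notation) → 2×1000 + 6×100 + 8×10 + 7 = 2687 (decimal)
Compute 94 + 2687 = 2781
Convert 2781 (decimal) → 2781 = 5×512 + 3×64 + 3×8 + 5 → 0o5335 (octal)
0o5335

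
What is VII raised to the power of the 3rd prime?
Convert VII (Roman numeral) → 5 + 1 + 1 = 7 (decimal)
Convert the 3rd prime (prime index) → 5 (decimal)
Compute 7 ^ 5 = 16807
16807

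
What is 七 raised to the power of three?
Convert 七 (Chinese numeral) → 7 (decimal)
Convert three (English words) → 3 (decimal)
Compute 7 ^ 3 = 343
343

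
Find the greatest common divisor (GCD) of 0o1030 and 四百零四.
Convert 0o1030 (octal) → 1×512 + 3×8 = 536 (decimal)
Convert 四百零四 (Chinese numeral) → 4×100 + 4 = 404 (decimal)
Compute gcd(536, 404) = 4
4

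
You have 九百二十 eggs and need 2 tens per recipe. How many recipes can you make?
Convert 九百二十 (Chinese numeral) → 9×100 + 2×10 = 920 (decimal)
Convert 2 tens (place-value notation) → 2×10 = 20 (decimal)
Compute 920 ÷ 20 = 46
46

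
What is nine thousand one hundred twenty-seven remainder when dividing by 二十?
Convert nine thousand one hundred twenty-seven (English words) → 9×1000 + 1×100 + 27 = 9127 (decimal)
Convert 二十 (Chinese numeral) → 2×10 = 20 (decimal)
Compute 9127 mod 20 = 7
7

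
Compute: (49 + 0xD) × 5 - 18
Convert 0xD (hexadecimal) → 13 (decimal)
Expression in decimal: (49 + 13) × 5 - 18
Parentheses first: 49 + 13 = 62
Multiply: 62 × 5 = 310
Subtract: 310 - 18 = 292
292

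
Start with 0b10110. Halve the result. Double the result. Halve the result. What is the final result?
Convert 0b10110 (binary) → 16 + 4 + 2 = 22 (decimal)
Start: 22
22 ÷ 2 = 11
11 × 2 = 22
22 ÷ 2 = 11
11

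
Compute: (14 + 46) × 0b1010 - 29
Convert 0b1010 (binary) → 8 + 2 = 10 (decimal)
Expression in decimal: (14 + 46) × 10 - 29
Parentheses first: 14 + 46 = 60
Multiply: 60 × 10 = 600
Subtract: 600 - 29 = 571
571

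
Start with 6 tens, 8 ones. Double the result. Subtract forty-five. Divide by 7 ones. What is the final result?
Convert 6 tens, 8 ones (place-value notation) → 6×10 + 8 = 68 (decimal)
Start: 68
68 × 2 = 136
Convert forty-five (English words) → 45 (decimal)
136 - 45 = 91
Convert 7 ones (place-value notation) → 7 (decimal)
91 ÷ 7 = 13
13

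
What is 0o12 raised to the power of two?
Convert 0o12 (octal) → 1×8 + 2 = 10 (decimal)
Convert two (English words) → 2 (decimal)
Compute 10 ^ 2 = 100
100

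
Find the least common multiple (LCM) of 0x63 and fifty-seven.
Convert 0x63 (hexadecimal) → 6×16 + 3 = 99 (decimal)
Convert fifty-seven (English words) → 57 (decimal)
Compute lcm(99, 57) = 1881
1881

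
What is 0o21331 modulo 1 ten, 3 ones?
Convert 0o21331 (octal) → 2×4096 + 1×512 + 3×64 + 3×8 + 1 = 8921 (decimal)
Convert 1 ten, 3 ones (place-value notation) → 1×10 + 3 = 13 (decimal)
Compute 8921 mod 13 = 3
3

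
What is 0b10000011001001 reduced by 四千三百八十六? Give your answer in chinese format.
Convert 0b10000011001001 (binary) → 8192 + 128 + 64 + 8 + 1 = 8393 (decimal)
Convert 四千三百八十六 (Chinese numeral) → 4×1000 + 3×100 + 8×10 + 6 = 4386 (decimal)
Compute 8393 - 4386 = 4007
Convert 4007 (decimal) → 4007 = 4×1000 + 7 → 四千零七 (Chinese numeral)
四千零七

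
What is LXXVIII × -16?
Convert LXXVIII (Roman numeral) → 50 + 10 + 10 + 5 + 1 + 1 + 1 = 78 (decimal)
Compute 78 × -16 = -1248
-1248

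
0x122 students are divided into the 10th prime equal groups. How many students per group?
Convert 0x122 (hexadecimal) → 1×256 + 2×16 + 2 = 290 (decimal)
Convert the 10th prime (prime index) → 29 (decimal)
Compute 290 ÷ 29 = 10
10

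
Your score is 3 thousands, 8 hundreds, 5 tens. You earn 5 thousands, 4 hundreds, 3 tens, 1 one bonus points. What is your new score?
Convert 3 thousands, 8 hundreds, 5 tens (place-value notation) → 3×1000 + 8×100 + 5×10 = 3850 (decimal)
Convert 5 thousands, 4 hundreds, 3 tens, 1 one (place-value notation) → 5×1000 + 4×100 + 3×10 + 1 = 5431 (decimal)
Compute 3850 + 5431 = 9281
9281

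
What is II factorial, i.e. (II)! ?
Convert II (Roman numeral) → 1 + 1 = 2 (decimal)
Compute 2! = 2
2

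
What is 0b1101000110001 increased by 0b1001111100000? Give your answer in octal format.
Convert 0b1101000110001 (binary) → 4096 + 2048 + 512 + 32 + 16 + 1 = 6705 (decimal)
Convert 0b1001111100000 (binary) → 4096 + 512 + 256 + 128 + 64 + 32 = 5088 (decimal)
Compute 6705 + 5088 = 11793
Convert 11793 (decimal) → 11793 = 2×4096 + 7×512 + 2×8 + 1 → 0o27021 (octal)
0o27021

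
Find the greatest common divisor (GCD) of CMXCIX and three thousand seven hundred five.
Convert CMXCIX (Roman numeral) → 900 + 90 + 9 = 999 (decimal)
Convert three thousand seven hundred five (English words) → 3×1000 + 7×100 + 5 = 3705 (decimal)
Compute gcd(999, 3705) = 3
3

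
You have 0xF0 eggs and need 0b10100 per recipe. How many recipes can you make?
Convert 0xF0 (hexadecimal) → 15×16 = 240 (decimal)
Convert 0b10100 (binary) → 16 + 4 = 20 (decimal)
Compute 240 ÷ 20 = 12
12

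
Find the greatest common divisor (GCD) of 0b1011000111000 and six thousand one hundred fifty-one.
Convert 0b1011000111000 (binary) → 4096 + 1024 + 512 + 32 + 16 + 8 = 5688 (decimal)
Convert six thousand one hundred fifty-one (English words) → 6×1000 + 1×100 + 51 = 6151 (decimal)
Compute gcd(5688, 6151) = 1
1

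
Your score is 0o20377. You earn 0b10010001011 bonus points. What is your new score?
Convert 0o20377 (octal) → 2×4096 + 3×64 + 7×8 + 7 = 8447 (decimal)
Convert 0b10010001011 (binary) → 1024 + 128 + 8 + 2 + 1 = 1163 (decimal)
Compute 8447 + 1163 = 9610
9610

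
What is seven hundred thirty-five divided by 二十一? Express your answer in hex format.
Convert seven hundred thirty-five (English words) → 7×100 + 35 = 735 (decimal)
Convert 二十一 (Chinese numeral) → 2×10 + 1 = 21 (decimal)
Compute 735 ÷ 21 = 35
Convert 35 (decimal) → 35 = 2×16 + 3 → 0x23 (hexadecimal)
0x23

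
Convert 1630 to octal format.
Convert 1630 (decimal) → 1630 = 3×512 + 1×64 + 3×8 + 6 → 0o3136 (octal)
0o3136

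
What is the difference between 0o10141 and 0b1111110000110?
Convert 0o10141 (octal) → 1×4096 + 1×64 + 4×8 + 1 = 4193 (decimal)
Convert 0b1111110000110 (binary) → 4096 + 2048 + 1024 + 512 + 256 + 128 + 4 + 2 = 8070 (decimal)
Difference: |4193 - 8070| = 3877
3877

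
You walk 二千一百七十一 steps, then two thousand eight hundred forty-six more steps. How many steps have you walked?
Convert 二千一百七十一 (Chinese numeral) → 2×1000 + 1×100 + 7×10 + 1 = 2171 (decimal)
Convert two thousand eight hundred forty-six (English words) → 2×1000 + 8×100 + 46 = 2846 (decimal)
Compute 2171 + 2846 = 5017
5017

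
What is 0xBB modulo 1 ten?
Convert 0xBB (hexadecimal) → 11×16 + 11 = 187 (decimal)
Convert 1 ten (place-value notation) → 1×10 = 10 (decimal)
Compute 187 mod 10 = 7
7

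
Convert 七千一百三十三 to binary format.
Convert 七千一百三十三 (Chinese numeral) → 7×1000 + 1×100 + 3×10 + 3 = 7133 (decimal)
Convert 7133 (decimal) → 7133 = 4096 + 2048 + 512 + 256 + 128 + 64 + 16 + 8 + 4 + 1 → 0b1101111011101 (binary)
0b1101111011101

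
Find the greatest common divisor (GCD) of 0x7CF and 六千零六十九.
Convert 0x7CF (hexadecimal) → 7×256 + 12×16 + 15 = 1999 (decimal)
Convert 六千零六十九 (Chinese numeral) → 6×1000 + 6×10 + 9 = 6069 (decimal)
Compute gcd(1999, 6069) = 1
1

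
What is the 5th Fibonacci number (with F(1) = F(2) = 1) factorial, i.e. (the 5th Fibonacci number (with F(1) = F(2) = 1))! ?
Convert the 5th Fibonacci number (with F(1) = F(2) = 1) (Fibonacci index) → 1, 1, 2, 3, 5 → 5 (decimal)
Compute 5! = 120
120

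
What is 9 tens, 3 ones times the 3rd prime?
Convert 9 tens, 3 ones (place-value notation) → 9×10 + 3 = 93 (decimal)
Convert the 3rd prime (prime index) → 5 (decimal)
Compute 93 × 5 = 465
465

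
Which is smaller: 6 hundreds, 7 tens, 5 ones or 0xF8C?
Convert 6 hundreds, 7 tens, 5 ones (place-value notation) → 6×100 + 7×10 + 5 = 675 (decimal)
Convert 0xF8C (hexadecimal) → 15×256 + 8×16 + 12 = 3980 (decimal)
Compare 675 vs 3980: smaller = 675
675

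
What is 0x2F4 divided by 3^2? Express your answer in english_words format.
Convert 0x2F4 (hexadecimal) → 2×256 + 15×16 + 4 = 756 (decimal)
Convert 3^2 (power) → 9 (decimal)
Compute 756 ÷ 9 = 84
Convert 84 (decimal) → eighty-four (English words)
eighty-four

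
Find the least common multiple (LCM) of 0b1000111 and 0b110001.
Convert 0b1000111 (binary) → 64 + 4 + 2 + 1 = 71 (decimal)
Convert 0b110001 (binary) → 32 + 16 + 1 = 49 (decimal)
Compute lcm(71, 49) = 3479
3479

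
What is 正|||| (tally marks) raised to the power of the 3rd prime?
Convert 正|||| (tally marks) → 5 + 4 = 9 (decimal)
Convert the 3rd prime (prime index) → 5 (decimal)
Compute 9 ^ 5 = 59049
59049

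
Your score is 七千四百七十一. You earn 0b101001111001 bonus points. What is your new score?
Convert 七千四百七十一 (Chinese numeral) → 7×1000 + 4×100 + 7×10 + 1 = 7471 (decimal)
Convert 0b101001111001 (binary) → 2048 + 512 + 64 + 32 + 16 + 8 + 1 = 2681 (decimal)
Compute 7471 + 2681 = 10152
10152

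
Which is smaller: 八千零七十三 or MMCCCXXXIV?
Convert 八千零七十三 (Chinese numeral) → 8×1000 + 7×10 + 3 = 8073 (decimal)
Convert MMCCCXXXIV (Roman numeral) → 1000 + 1000 + 100 + 100 + 100 + 10 + 10 + 10 + 4 = 2334 (decimal)
Compare 8073 vs 2334: smaller = 2334
2334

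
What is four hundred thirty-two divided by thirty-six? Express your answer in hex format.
Convert four hundred thirty-two (English words) → 4×100 + 32 = 432 (decimal)
Convert thirty-six (English words) → 36 (decimal)
Compute 432 ÷ 36 = 12
Convert 12 (decimal) → 0xC (hexadecimal)
0xC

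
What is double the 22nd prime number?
The 22nd prime number = 79
Compute 79 × 2 = 158
158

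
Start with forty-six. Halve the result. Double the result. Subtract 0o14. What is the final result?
Convert forty-six (English words) → 46 (decimal)
Start: 46
46 ÷ 2 = 23
23 × 2 = 46
Convert 0o14 (octal) → 1×8 + 4 = 12 (decimal)
46 - 12 = 34
34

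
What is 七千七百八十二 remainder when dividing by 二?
Convert 七千七百八十二 (Chinese numeral) → 7×1000 + 7×100 + 8×10 + 2 = 7782 (decimal)
Convert 二 (Chinese numeral) → 2 (decimal)
Compute 7782 mod 2 = 0
0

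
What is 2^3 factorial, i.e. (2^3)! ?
Convert 2^3 (power) → 8 (decimal)
Compute 8! = 40320
40320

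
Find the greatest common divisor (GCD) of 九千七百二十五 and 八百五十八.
Convert 九千七百二十五 (Chinese numeral) → 9×1000 + 7×100 + 2×10 + 5 = 9725 (decimal)
Convert 八百五十八 (Chinese numeral) → 8×100 + 5×10 + 8 = 858 (decimal)
Compute gcd(9725, 858) = 1
1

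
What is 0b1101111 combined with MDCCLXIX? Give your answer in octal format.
Convert 0b1101111 (binary) → 64 + 32 + 8 + 4 + 2 + 1 = 111 (decimal)
Convert MDCCLXIX (Roman numeral) → 1000 + 500 + 100 + 100 + 50 + 10 + 9 = 1769 (decimal)
Compute 111 + 1769 = 1880
Convert 1880 (decimal) → 1880 = 3×512 + 5×64 + 3×8 → 0o3530 (octal)
0o3530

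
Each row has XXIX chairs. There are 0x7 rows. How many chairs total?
Convert XXIX (Roman numeral) → 10 + 10 + 9 = 29 (decimal)
Convert 0x7 (hexadecimal) → 7 (decimal)
Compute 29 × 7 = 203
203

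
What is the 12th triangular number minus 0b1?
The 12th triangular number = 12×13/2 = 78
Convert 0b1 (binary) → 1 (decimal)
Compute 78 - 1 = 77
77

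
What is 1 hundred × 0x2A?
Convert 1 hundred (place-value notation) → 1×100 = 100 (decimal)
Convert 0x2A (hexadecimal) → 2×16 + 10 = 42 (decimal)
Compute 100 × 42 = 4200
4200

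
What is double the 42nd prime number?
The 42nd prime number = 181
Compute 181 × 2 = 362
362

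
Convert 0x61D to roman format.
Convert 0x61D (hexadecimal) → 6×256 + 1×16 + 13 = 1565 (decimal)
Convert 1565 (decimal) → 1565 = 1000 + 500 + 50 + 10 + 5 → MDLXV (Roman numeral)
MDLXV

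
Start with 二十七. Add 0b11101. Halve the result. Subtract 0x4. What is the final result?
Convert 二十七 (Chinese numeral) → 2×10 + 7 = 27 (decimal)
Start: 27
Convert 0b11101 (binary) → 16 + 8 + 4 + 1 = 29 (decimal)
27 + 29 = 56
56 ÷ 2 = 28
Convert 0x4 (hexadecimal) → 4 (decimal)
28 - 4 = 24
24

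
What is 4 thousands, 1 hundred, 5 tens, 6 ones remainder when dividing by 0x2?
Convert 4 thousands, 1 hundred, 5 tens, 6 ones (place-value notation) → 4×1000 + 1×100 + 5×10 + 6 = 4156 (decimal)
Convert 0x2 (hexadecimal) → 2 (decimal)
Compute 4156 mod 2 = 0
0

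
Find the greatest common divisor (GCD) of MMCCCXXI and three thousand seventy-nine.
Convert MMCCCXXI (Roman numeral) → 1000 + 1000 + 100 + 100 + 100 + 10 + 10 + 1 = 2321 (decimal)
Convert three thousand seventy-nine (English words) → 3×1000 + 79 = 3079 (decimal)
Compute gcd(2321, 3079) = 1
1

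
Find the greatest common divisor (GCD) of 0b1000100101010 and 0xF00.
Convert 0b1000100101010 (binary) → 4096 + 256 + 32 + 8 + 2 = 4394 (decimal)
Convert 0xF00 (hexadecimal) → 15×256 = 3840 (decimal)
Compute gcd(4394, 3840) = 2
2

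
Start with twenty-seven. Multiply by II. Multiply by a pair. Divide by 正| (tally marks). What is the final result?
Convert twenty-seven (English words) → 27 (decimal)
Start: 27
Convert II (Roman numeral) → 1 + 1 = 2 (decimal)
27 × 2 = 54
Convert a pair (colloquial) → 2 (decimal)
54 × 2 = 108
Convert 正| (tally marks) → 5 + 1 = 6 (decimal)
108 ÷ 6 = 18
18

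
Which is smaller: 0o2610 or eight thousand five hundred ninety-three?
Convert 0o2610 (octal) → 2×512 + 6×64 + 1×8 = 1416 (decimal)
Convert eight thousand five hundred ninety-three (English words) → 8×1000 + 5×100 + 93 = 8593 (decimal)
Compare 1416 vs 8593: smaller = 1416
1416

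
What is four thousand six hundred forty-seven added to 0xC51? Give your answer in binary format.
Convert four thousand six hundred forty-seven (English words) → 4×1000 + 6×100 + 47 = 4647 (decimal)
Convert 0xC51 (hexadecimal) → 12×256 + 5×16 + 1 = 3153 (decimal)
Compute 4647 + 3153 = 7800
Convert 7800 (decimal) → 7800 = 4096 + 2048 + 1024 + 512 + 64 + 32 + 16 + 8 → 0b1111001111000 (binary)
0b1111001111000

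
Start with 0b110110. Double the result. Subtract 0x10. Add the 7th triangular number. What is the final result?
Convert 0b110110 (binary) → 32 + 16 + 4 + 2 = 54 (decimal)
Start: 54
54 × 2 = 108
Convert 0x10 (hexadecimal) → 1×16 = 16 (decimal)
108 - 16 = 92
Convert the 7th triangular number (triangular index) → 7×8/2 = 28 (decimal)
92 + 28 = 120
120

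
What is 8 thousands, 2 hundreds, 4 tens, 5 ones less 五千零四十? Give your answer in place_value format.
Convert 8 thousands, 2 hundreds, 4 tens, 5 ones (place-value notation) → 8×1000 + 2×100 + 4×10 + 5 = 8245 (decimal)
Convert 五千零四十 (Chinese numeral) → 5×1000 + 4×10 = 5040 (decimal)
Compute 8245 - 5040 = 3205
Convert 3205 (decimal) → 3205 = 3×1000 + 2×100 + 5 → 3 thousands, 2 hundreds, 5 ones (place-value notation)
3 thousands, 2 hundreds, 5 ones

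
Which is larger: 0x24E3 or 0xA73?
Convert 0x24E3 (hexadecimal) → 2×4096 + 4×256 + 14×16 + 3 = 9443 (decimal)
Convert 0xA73 (hexadecimal) → 10×256 + 7×16 + 3 = 2675 (decimal)
Compare 9443 vs 2675: larger = 9443
9443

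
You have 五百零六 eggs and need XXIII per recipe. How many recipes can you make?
Convert 五百零六 (Chinese numeral) → 5×100 + 6 = 506 (decimal)
Convert XXIII (Roman numeral) → 10 + 10 + 1 + 1 + 1 = 23 (decimal)
Compute 506 ÷ 23 = 22
22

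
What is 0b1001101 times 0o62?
Convert 0b1001101 (binary) → 64 + 8 + 4 + 1 = 77 (decimal)
Convert 0o62 (octal) → 6×8 + 2 = 50 (decimal)
Compute 77 × 50 = 3850
3850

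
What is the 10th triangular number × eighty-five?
Convert the 10th triangular number (triangular index) → 10×11/2 = 55 (decimal)
Convert eighty-five (English words) → 85 (decimal)
Compute 55 × 85 = 4675
4675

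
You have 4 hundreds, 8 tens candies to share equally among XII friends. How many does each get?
Convert 4 hundreds, 8 tens (place-value notation) → 4×100 + 8×10 = 480 (decimal)
Convert XII (Roman numeral) → 10 + 1 + 1 = 12 (decimal)
Compute 480 ÷ 12 = 40
40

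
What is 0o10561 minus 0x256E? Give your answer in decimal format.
Convert 0o10561 (octal) → 1×4096 + 5×64 + 6×8 + 1 = 4465 (decimal)
Convert 0x256E (hexadecimal) → 2×4096 + 5×256 + 6×16 + 14 = 9582 (decimal)
Compute 4465 - 9582 = -5117
-5117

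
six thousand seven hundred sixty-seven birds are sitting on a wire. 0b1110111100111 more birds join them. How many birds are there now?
Convert six thousand seven hundred sixty-seven (English words) → 6×1000 + 7×100 + 67 = 6767 (decimal)
Convert 0b1110111100111 (binary) → 4096 + 2048 + 1024 + 256 + 128 + 64 + 32 + 4 + 2 + 1 = 7655 (decimal)
Compute 6767 + 7655 = 14422
14422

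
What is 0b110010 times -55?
Convert 0b110010 (binary) → 32 + 16 + 2 = 50 (decimal)
Compute 50 × -55 = -2750
-2750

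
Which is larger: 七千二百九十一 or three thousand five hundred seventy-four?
Convert 七千二百九十一 (Chinese numeral) → 7×1000 + 2×100 + 9×10 + 1 = 7291 (decimal)
Convert three thousand five hundred seventy-four (English words) → 3×1000 + 5×100 + 74 = 3574 (decimal)
Compare 7291 vs 3574: larger = 7291
7291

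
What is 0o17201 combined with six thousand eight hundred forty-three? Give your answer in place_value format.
Convert 0o17201 (octal) → 1×4096 + 7×512 + 2×64 + 1 = 7809 (decimal)
Convert six thousand eight hundred forty-three (English words) → 6×1000 + 8×100 + 43 = 6843 (decimal)
Compute 7809 + 6843 = 14652
Convert 14652 (decimal) → 14652 = 14×1000 + 6×100 + 5×10 + 2 → 14 thousands, 6 hundreds, 5 tens, 2 ones (place-value notation)
14 thousands, 6 hundreds, 5 tens, 2 ones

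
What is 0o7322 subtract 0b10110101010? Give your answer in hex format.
Convert 0o7322 (octal) → 7×512 + 3×64 + 2×8 + 2 = 3794 (decimal)
Convert 0b10110101010 (binary) → 1024 + 256 + 128 + 32 + 8 + 2 = 1450 (decimal)
Compute 3794 - 1450 = 2344
Convert 2344 (decimal) → 2344 = 9×256 + 2×16 + 8 → 0x928 (hexadecimal)
0x928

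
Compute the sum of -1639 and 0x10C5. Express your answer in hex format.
Convert 0x10C5 (hexadecimal) → 1×4096 + 12×16 + 5 = 4293 (decimal)
Compute -1639 + 4293 = 2654
Convert 2654 (decimal) → 2654 = 10×256 + 5×16 + 14 → 0xA5E (hexadecimal)
0xA5E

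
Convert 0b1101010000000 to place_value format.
Convert 0b1101010000000 (binary) → 4096 + 2048 + 512 + 128 = 6784 (decimal)
Convert 6784 (decimal) → 6784 = 6×1000 + 7×100 + 8×10 + 4 → 6 thousands, 7 hundreds, 8 tens, 4 ones (place-value notation)
6 thousands, 7 hundreds, 8 tens, 4 ones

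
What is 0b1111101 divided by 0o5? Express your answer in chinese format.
Convert 0b1111101 (binary) → 64 + 32 + 16 + 8 + 4 + 1 = 125 (decimal)
Convert 0o5 (octal) → 5 (decimal)
Compute 125 ÷ 5 = 25
Convert 25 (decimal) → 25 = 2×10 + 5 → 二十五 (Chinese numeral)
二十五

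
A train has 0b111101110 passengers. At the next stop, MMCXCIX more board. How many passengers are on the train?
Convert 0b111101110 (binary) → 256 + 128 + 64 + 32 + 8 + 4 + 2 = 494 (decimal)
Convert MMCXCIX (Roman numeral) → 1000 + 1000 + 100 + 90 + 9 = 2199 (decimal)
Compute 494 + 2199 = 2693
2693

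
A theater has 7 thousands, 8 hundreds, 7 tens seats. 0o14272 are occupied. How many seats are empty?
Convert 7 thousands, 8 hundreds, 7 tens (place-value notation) → 7×1000 + 8×100 + 7×10 = 7870 (decimal)
Convert 0o14272 (octal) → 1×4096 + 4×512 + 2×64 + 7×8 + 2 = 6330 (decimal)
Compute 7870 - 6330 = 1540
1540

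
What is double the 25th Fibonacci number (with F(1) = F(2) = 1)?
The 25th Fibonacci number (with F(1) = F(2) = 1) = 75025
Compute 75025 × 2 = 150050
150050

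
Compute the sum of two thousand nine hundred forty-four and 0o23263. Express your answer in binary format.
Convert two thousand nine hundred forty-four (English words) → 2×1000 + 9×100 + 44 = 2944 (decimal)
Convert 0o23263 (octal) → 2×4096 + 3×512 + 2×64 + 6×8 + 3 = 9907 (decimal)
Compute 2944 + 9907 = 12851
Convert 12851 (decimal) → 12851 = 8192 + 4096 + 512 + 32 + 16 + 2 + 1 → 0b11001000110011 (binary)
0b11001000110011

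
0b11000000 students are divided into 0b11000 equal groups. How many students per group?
Convert 0b11000000 (binary) → 128 + 64 = 192 (decimal)
Convert 0b11000 (binary) → 16 + 8 = 24 (decimal)
Compute 192 ÷ 24 = 8
8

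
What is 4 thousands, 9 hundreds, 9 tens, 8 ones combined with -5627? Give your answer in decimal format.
Convert 4 thousands, 9 hundreds, 9 tens, 8 ones (place-value notation) → 4×1000 + 9×100 + 9×10 + 8 = 4998 (decimal)
Compute 4998 + -5627 = -629
-629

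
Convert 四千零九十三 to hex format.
Convert 四千零九十三 (Chinese numeral) → 4×1000 + 9×10 + 3 = 4093 (decimal)
Convert 4093 (decimal) → 4093 = 15×256 + 15×16 + 13 → 0xFFD (hexadecimal)
0xFFD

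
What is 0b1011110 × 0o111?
Convert 0b1011110 (binary) → 64 + 16 + 8 + 4 + 2 = 94 (decimal)
Convert 0o111 (octal) → 1×64 + 1×8 + 1 = 73 (decimal)
Compute 94 × 73 = 6862
6862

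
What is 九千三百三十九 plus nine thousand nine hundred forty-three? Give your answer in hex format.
Convert 九千三百三十九 (Chinese numeral) → 9×1000 + 3×100 + 3×10 + 9 = 9339 (decimal)
Convert nine thousand nine hundred forty-three (English words) → 9×1000 + 9×100 + 43 = 9943 (decimal)
Compute 9339 + 9943 = 19282
Convert 19282 (decimal) → 19282 = 4×4096 + 11×256 + 5×16 + 2 → 0x4B52 (hexadecimal)
0x4B52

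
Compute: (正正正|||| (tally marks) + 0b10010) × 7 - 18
Convert 正正正|||| (tally marks) → 5 + 5 + 5 + 4 = 19 (decimal)
Convert 0b10010 (binary) → 16 + 2 = 18 (decimal)
Expression in decimal: (19 + 18) × 7 - 18
Parentheses first: 19 + 18 = 37
Multiply: 37 × 7 = 259
Subtract: 259 - 18 = 241
241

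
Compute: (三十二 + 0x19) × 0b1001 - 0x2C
Convert 三十二 (Chinese numeral) → 3×10 + 2 = 32 (decimal)
Convert 0x19 (hexadecimal) → 1×16 + 9 = 25 (decimal)
Convert 0b1001 (binary) → 8 + 1 = 9 (decimal)
Convert 0x2C (hexadecimal) → 2×16 + 12 = 44 (decimal)
Expression in decimal: (32 + 25) × 9 - 44
Parentheses first: 32 + 25 = 57
Multiply: 57 × 9 = 513
Subtract: 513 - 44 = 469
469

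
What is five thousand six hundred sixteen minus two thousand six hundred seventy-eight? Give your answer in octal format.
Convert five thousand six hundred sixteen (English words) → 5×1000 + 6×100 + 16 = 5616 (decimal)
Convert two thousand six hundred seventy-eight (English words) → 2×1000 + 6×100 + 78 = 2678 (decimal)
Compute 5616 - 2678 = 2938
Convert 2938 (decimal) → 2938 = 5×512 + 5×64 + 7×8 + 2 → 0o5572 (octal)
0o5572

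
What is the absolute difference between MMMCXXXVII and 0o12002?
Convert MMMCXXXVII (Roman numeral) → 1000 + 1000 + 1000 + 100 + 10 + 10 + 10 + 5 + 1 + 1 = 3137 (decimal)
Convert 0o12002 (octal) → 1×4096 + 2×512 + 2 = 5122 (decimal)
Compute |3137 - 5122| = 1985
1985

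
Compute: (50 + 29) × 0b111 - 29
Convert 0b111 (binary) → 4 + 2 + 1 = 7 (decimal)
Expression in decimal: (50 + 29) × 7 - 29
Parentheses first: 50 + 29 = 79
Multiply: 79 × 7 = 553
Subtract: 553 - 29 = 524
524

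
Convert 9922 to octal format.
Convert 9922 (decimal) → 9922 = 2×4096 + 3×512 + 3×64 + 2 → 0o23302 (octal)
0o23302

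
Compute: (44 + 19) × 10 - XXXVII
Convert XXXVII (Roman numeral) → 10 + 10 + 10 + 5 + 1 + 1 = 37 (decimal)
Expression in decimal: (44 + 19) × 10 - 37
Parentheses first: 44 + 19 = 63
Multiply: 63 × 10 = 630
Subtract: 630 - 37 = 593
593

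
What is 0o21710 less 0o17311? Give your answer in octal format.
Convert 0o21710 (octal) → 2×4096 + 1×512 + 7×64 + 1×8 = 9160 (decimal)
Convert 0o17311 (octal) → 1×4096 + 7×512 + 3×64 + 1×8 + 1 = 7881 (decimal)
Compute 9160 - 7881 = 1279
Convert 1279 (decimal) → 1279 = 2×512 + 3×64 + 7×8 + 7 → 0o2377 (octal)
0o2377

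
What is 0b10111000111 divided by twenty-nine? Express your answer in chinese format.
Convert 0b10111000111 (binary) → 1024 + 256 + 128 + 64 + 4 + 2 + 1 = 1479 (decimal)
Convert twenty-nine (English words) → 29 (decimal)
Compute 1479 ÷ 29 = 51
Convert 51 (decimal) → 51 = 5×10 + 1 → 五十一 (Chinese numeral)
五十一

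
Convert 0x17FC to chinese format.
Convert 0x17FC (hexadecimal) → 1×4096 + 7×256 + 15×16 + 12 = 6140 (decimal)
Convert 6140 (decimal) → 6140 = 6×1000 + 1×100 + 4×10 → 六千一百四十 (Chinese numeral)
六千一百四十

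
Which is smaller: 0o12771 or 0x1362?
Convert 0o12771 (octal) → 1×4096 + 2×512 + 7×64 + 7×8 + 1 = 5625 (decimal)
Convert 0x1362 (hexadecimal) → 1×4096 + 3×256 + 6×16 + 2 = 4962 (decimal)
Compare 5625 vs 4962: smaller = 4962
4962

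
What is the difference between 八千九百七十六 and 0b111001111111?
Convert 八千九百七十六 (Chinese numeral) → 8×1000 + 9×100 + 7×10 + 6 = 8976 (decimal)
Convert 0b111001111111 (binary) → 2048 + 1024 + 512 + 64 + 32 + 16 + 8 + 4 + 2 + 1 = 3711 (decimal)
Difference: |8976 - 3711| = 5265
5265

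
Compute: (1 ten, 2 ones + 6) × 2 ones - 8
Convert 1 ten, 2 ones (place-value notation) → 1×10 + 2 = 12 (decimal)
Convert 2 ones (place-value notation) → 2 (decimal)
Expression in decimal: (12 + 6) × 2 - 8
Parentheses first: 12 + 6 = 18
Multiply: 18 × 2 = 36
Subtract: 36 - 8 = 28
28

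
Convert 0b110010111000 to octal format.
Convert 0b110010111000 (binary) → 2048 + 1024 + 128 + 32 + 16 + 8 = 3256 (decimal)
Convert 3256 (decimal) → 3256 = 6×512 + 2×64 + 7×8 → 0o6270 (octal)
0o6270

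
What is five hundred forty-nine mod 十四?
Convert five hundred forty-nine (English words) → 5×100 + 49 = 549 (decimal)
Convert 十四 (Chinese numeral) → 1×10 + 4 = 14 (decimal)
Compute 549 mod 14 = 3
3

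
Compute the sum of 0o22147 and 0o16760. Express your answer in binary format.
Convert 0o22147 (octal) → 2×4096 + 2×512 + 1×64 + 4×8 + 7 = 9319 (decimal)
Convert 0o16760 (octal) → 1×4096 + 6×512 + 7×64 + 6×8 = 7664 (decimal)
Compute 9319 + 7664 = 16983
Convert 16983 (decimal) → 16983 = 16384 + 512 + 64 + 16 + 4 + 2 + 1 → 0b100001001010111 (binary)
0b100001001010111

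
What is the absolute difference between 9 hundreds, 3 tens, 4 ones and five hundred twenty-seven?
Convert 9 hundreds, 3 tens, 4 ones (place-value notation) → 9×100 + 3×10 + 4 = 934 (decimal)
Convert five hundred twenty-seven (English words) → 5×100 + 27 = 527 (decimal)
Compute |934 - 527| = 407
407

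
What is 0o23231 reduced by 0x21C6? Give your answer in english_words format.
Convert 0o23231 (octal) → 2×4096 + 3×512 + 2×64 + 3×8 + 1 = 9881 (decimal)
Convert 0x21C6 (hexadecimal) → 2×4096 + 1×256 + 12×16 + 6 = 8646 (decimal)
Compute 9881 - 8646 = 1235
Convert 1235 (decimal) → 1235 = 1×1000 + 2×100 + 35 → one thousand two hundred thirty-five (English words)
one thousand two hundred thirty-five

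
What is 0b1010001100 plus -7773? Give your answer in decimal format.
Convert 0b1010001100 (binary) → 512 + 128 + 8 + 4 = 652 (decimal)
Compute 652 + -7773 = -7121
-7121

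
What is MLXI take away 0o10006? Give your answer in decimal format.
Convert MLXI (Roman numeral) → 1000 + 50 + 10 + 1 = 1061 (decimal)
Convert 0o10006 (octal) → 1×4096 + 6 = 4102 (decimal)
Compute 1061 - 4102 = -3041
-3041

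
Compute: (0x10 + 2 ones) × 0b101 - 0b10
Convert 0x10 (hexadecimal) → 1×16 = 16 (decimal)
Convert 2 ones (place-value notation) → 2 (decimal)
Convert 0b101 (binary) → 4 + 1 = 5 (decimal)
Convert 0b10 (binary) → 2 (decimal)
Expression in decimal: (16 + 2) × 5 - 2
Parentheses first: 16 + 2 = 18
Multiply: 18 × 5 = 90
Subtract: 90 - 2 = 88
88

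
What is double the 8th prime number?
The 8th prime number = 19
Compute 19 × 2 = 38
38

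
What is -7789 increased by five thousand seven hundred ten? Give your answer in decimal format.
Convert five thousand seven hundred ten (English words) → 5×1000 + 7×100 + 10 = 5710 (decimal)
Compute -7789 + 5710 = -2079
-2079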